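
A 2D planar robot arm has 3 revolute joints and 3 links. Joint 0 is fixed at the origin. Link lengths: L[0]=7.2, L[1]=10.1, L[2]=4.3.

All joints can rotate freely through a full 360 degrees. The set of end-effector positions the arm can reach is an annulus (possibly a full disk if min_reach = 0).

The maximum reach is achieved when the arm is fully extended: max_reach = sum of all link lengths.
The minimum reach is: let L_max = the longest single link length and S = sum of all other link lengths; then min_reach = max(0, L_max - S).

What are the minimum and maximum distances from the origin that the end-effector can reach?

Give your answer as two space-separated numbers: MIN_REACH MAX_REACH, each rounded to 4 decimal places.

Answer: 0.0000 21.6000

Derivation:
Link lengths: [7.2, 10.1, 4.3]
max_reach = 7.2 + 10.1 + 4.3 = 21.6
L_max = max([7.2, 10.1, 4.3]) = 10.1
S (sum of others) = 21.6 - 10.1 = 11.5
min_reach = max(0, 10.1 - 11.5) = max(0, -1.4) = 0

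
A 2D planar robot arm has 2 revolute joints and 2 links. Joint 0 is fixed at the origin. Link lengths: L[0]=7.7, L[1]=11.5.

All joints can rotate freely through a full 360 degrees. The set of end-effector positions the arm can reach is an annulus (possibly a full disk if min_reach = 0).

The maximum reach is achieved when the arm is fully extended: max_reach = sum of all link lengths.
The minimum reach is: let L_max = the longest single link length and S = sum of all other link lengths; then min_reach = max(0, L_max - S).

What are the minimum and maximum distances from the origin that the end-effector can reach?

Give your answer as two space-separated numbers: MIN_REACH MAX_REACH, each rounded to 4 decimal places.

Link lengths: [7.7, 11.5]
max_reach = 7.7 + 11.5 = 19.2
L_max = max([7.7, 11.5]) = 11.5
S (sum of others) = 19.2 - 11.5 = 7.7
min_reach = max(0, 11.5 - 7.7) = max(0, 3.8) = 3.8

Answer: 3.8000 19.2000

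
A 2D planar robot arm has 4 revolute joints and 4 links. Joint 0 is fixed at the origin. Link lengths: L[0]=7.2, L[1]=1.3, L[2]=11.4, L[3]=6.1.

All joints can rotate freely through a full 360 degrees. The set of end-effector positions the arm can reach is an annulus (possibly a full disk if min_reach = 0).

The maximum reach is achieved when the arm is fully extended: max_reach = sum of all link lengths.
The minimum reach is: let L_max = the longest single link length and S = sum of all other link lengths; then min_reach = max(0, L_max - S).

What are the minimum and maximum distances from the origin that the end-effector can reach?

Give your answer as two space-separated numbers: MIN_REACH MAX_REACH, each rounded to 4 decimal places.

Answer: 0.0000 26.0000

Derivation:
Link lengths: [7.2, 1.3, 11.4, 6.1]
max_reach = 7.2 + 1.3 + 11.4 + 6.1 = 26
L_max = max([7.2, 1.3, 11.4, 6.1]) = 11.4
S (sum of others) = 26 - 11.4 = 14.6
min_reach = max(0, 11.4 - 14.6) = max(0, -3.2) = 0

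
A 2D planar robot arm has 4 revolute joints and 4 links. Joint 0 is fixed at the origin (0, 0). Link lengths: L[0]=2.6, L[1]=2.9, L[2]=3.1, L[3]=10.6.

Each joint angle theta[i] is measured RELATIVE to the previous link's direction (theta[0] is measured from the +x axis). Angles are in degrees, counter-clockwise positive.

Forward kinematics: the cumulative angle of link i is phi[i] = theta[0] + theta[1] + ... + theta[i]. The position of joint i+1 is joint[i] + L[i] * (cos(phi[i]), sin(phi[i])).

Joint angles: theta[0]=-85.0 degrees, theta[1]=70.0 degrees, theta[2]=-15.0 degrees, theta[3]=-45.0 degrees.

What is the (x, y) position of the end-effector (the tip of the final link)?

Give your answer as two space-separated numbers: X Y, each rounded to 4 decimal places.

joint[0] = (0.0000, 0.0000)  (base)
link 0: phi[0] = -85 = -85 deg
  cos(-85 deg) = 0.0872, sin(-85 deg) = -0.9962
  joint[1] = (0.0000, 0.0000) + 2.6 * (0.0872, -0.9962) = (0.0000 + 0.2266, 0.0000 + -2.5901) = (0.2266, -2.5901)
link 1: phi[1] = -85 + 70 = -15 deg
  cos(-15 deg) = 0.9659, sin(-15 deg) = -0.2588
  joint[2] = (0.2266, -2.5901) + 2.9 * (0.9659, -0.2588) = (0.2266 + 2.8012, -2.5901 + -0.7506) = (3.0278, -3.3407)
link 2: phi[2] = -85 + 70 + -15 = -30 deg
  cos(-30 deg) = 0.8660, sin(-30 deg) = -0.5000
  joint[3] = (3.0278, -3.3407) + 3.1 * (0.8660, -0.5000) = (3.0278 + 2.6847, -3.3407 + -1.5500) = (5.7125, -4.8907)
link 3: phi[3] = -85 + 70 + -15 + -45 = -75 deg
  cos(-75 deg) = 0.2588, sin(-75 deg) = -0.9659
  joint[4] = (5.7125, -4.8907) + 10.6 * (0.2588, -0.9659) = (5.7125 + 2.7435, -4.8907 + -10.2388) = (8.4560, -15.1295)
End effector: (8.4560, -15.1295)

Answer: 8.4560 -15.1295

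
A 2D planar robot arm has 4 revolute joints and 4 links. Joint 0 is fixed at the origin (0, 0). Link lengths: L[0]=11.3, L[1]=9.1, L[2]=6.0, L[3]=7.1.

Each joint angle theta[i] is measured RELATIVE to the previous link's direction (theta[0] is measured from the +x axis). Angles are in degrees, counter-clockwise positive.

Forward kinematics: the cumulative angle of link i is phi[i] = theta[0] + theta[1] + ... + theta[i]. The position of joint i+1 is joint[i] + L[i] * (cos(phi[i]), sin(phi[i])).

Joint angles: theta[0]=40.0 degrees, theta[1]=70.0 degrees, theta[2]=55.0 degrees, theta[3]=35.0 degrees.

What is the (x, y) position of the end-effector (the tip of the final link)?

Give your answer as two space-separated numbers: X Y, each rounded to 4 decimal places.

Answer: -6.9235 14.9393

Derivation:
joint[0] = (0.0000, 0.0000)  (base)
link 0: phi[0] = 40 = 40 deg
  cos(40 deg) = 0.7660, sin(40 deg) = 0.6428
  joint[1] = (0.0000, 0.0000) + 11.3 * (0.7660, 0.6428) = (0.0000 + 8.6563, 0.0000 + 7.2635) = (8.6563, 7.2635)
link 1: phi[1] = 40 + 70 = 110 deg
  cos(110 deg) = -0.3420, sin(110 deg) = 0.9397
  joint[2] = (8.6563, 7.2635) + 9.1 * (-0.3420, 0.9397) = (8.6563 + -3.1124, 7.2635 + 8.5512) = (5.5439, 15.8147)
link 2: phi[2] = 40 + 70 + 55 = 165 deg
  cos(165 deg) = -0.9659, sin(165 deg) = 0.2588
  joint[3] = (5.5439, 15.8147) + 6 * (-0.9659, 0.2588) = (5.5439 + -5.7956, 15.8147 + 1.5529) = (-0.2516, 17.3676)
link 3: phi[3] = 40 + 70 + 55 + 35 = 200 deg
  cos(200 deg) = -0.9397, sin(200 deg) = -0.3420
  joint[4] = (-0.2516, 17.3676) + 7.1 * (-0.9397, -0.3420) = (-0.2516 + -6.6718, 17.3676 + -2.4283) = (-6.9235, 14.9393)
End effector: (-6.9235, 14.9393)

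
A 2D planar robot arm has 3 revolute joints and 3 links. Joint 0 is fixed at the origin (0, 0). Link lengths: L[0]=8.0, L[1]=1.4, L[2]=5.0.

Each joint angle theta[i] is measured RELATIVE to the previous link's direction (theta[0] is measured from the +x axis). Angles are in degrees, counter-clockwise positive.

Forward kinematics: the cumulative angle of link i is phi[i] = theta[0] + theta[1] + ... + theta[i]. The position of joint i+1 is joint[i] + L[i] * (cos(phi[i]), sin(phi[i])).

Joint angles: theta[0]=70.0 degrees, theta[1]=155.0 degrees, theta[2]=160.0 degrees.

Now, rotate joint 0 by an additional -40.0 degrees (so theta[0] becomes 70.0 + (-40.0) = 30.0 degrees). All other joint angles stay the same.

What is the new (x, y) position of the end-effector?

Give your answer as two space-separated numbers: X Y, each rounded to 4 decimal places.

Answer: 10.3632 2.5839

Derivation:
joint[0] = (0.0000, 0.0000)  (base)
link 0: phi[0] = 30 = 30 deg
  cos(30 deg) = 0.8660, sin(30 deg) = 0.5000
  joint[1] = (0.0000, 0.0000) + 8 * (0.8660, 0.5000) = (0.0000 + 6.9282, 0.0000 + 4.0000) = (6.9282, 4.0000)
link 1: phi[1] = 30 + 155 = 185 deg
  cos(185 deg) = -0.9962, sin(185 deg) = -0.0872
  joint[2] = (6.9282, 4.0000) + 1.4 * (-0.9962, -0.0872) = (6.9282 + -1.3947, 4.0000 + -0.1220) = (5.5335, 3.8780)
link 2: phi[2] = 30 + 155 + 160 = 345 deg
  cos(345 deg) = 0.9659, sin(345 deg) = -0.2588
  joint[3] = (5.5335, 3.8780) + 5 * (0.9659, -0.2588) = (5.5335 + 4.8296, 3.8780 + -1.2941) = (10.3632, 2.5839)
End effector: (10.3632, 2.5839)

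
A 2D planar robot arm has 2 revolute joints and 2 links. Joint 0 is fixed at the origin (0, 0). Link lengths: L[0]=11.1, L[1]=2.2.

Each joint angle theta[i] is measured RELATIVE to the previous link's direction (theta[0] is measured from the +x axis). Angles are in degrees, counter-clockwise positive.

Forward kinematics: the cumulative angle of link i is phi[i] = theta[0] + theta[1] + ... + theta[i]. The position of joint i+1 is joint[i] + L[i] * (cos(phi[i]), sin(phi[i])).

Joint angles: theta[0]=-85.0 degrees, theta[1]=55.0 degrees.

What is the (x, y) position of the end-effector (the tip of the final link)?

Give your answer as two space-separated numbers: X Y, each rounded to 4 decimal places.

joint[0] = (0.0000, 0.0000)  (base)
link 0: phi[0] = -85 = -85 deg
  cos(-85 deg) = 0.0872, sin(-85 deg) = -0.9962
  joint[1] = (0.0000, 0.0000) + 11.1 * (0.0872, -0.9962) = (0.0000 + 0.9674, 0.0000 + -11.0578) = (0.9674, -11.0578)
link 1: phi[1] = -85 + 55 = -30 deg
  cos(-30 deg) = 0.8660, sin(-30 deg) = -0.5000
  joint[2] = (0.9674, -11.0578) + 2.2 * (0.8660, -0.5000) = (0.9674 + 1.9053, -11.0578 + -1.1000) = (2.8727, -12.1578)
End effector: (2.8727, -12.1578)

Answer: 2.8727 -12.1578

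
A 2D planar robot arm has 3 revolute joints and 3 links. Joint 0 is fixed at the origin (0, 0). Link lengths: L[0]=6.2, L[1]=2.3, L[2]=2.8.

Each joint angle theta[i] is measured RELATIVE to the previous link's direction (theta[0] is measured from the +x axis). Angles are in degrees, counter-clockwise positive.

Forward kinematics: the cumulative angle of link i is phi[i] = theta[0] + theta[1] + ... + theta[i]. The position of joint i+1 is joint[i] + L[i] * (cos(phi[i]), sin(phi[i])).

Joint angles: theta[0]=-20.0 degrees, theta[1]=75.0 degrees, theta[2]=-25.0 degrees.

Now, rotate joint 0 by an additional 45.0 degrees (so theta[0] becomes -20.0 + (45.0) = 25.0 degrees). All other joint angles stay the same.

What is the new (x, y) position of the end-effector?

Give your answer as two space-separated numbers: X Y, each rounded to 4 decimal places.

joint[0] = (0.0000, 0.0000)  (base)
link 0: phi[0] = 25 = 25 deg
  cos(25 deg) = 0.9063, sin(25 deg) = 0.4226
  joint[1] = (0.0000, 0.0000) + 6.2 * (0.9063, 0.4226) = (0.0000 + 5.6191, 0.0000 + 2.6202) = (5.6191, 2.6202)
link 1: phi[1] = 25 + 75 = 100 deg
  cos(100 deg) = -0.1736, sin(100 deg) = 0.9848
  joint[2] = (5.6191, 2.6202) + 2.3 * (-0.1736, 0.9848) = (5.6191 + -0.3994, 2.6202 + 2.2651) = (5.2197, 4.8853)
link 2: phi[2] = 25 + 75 + -25 = 75 deg
  cos(75 deg) = 0.2588, sin(75 deg) = 0.9659
  joint[3] = (5.2197, 4.8853) + 2.8 * (0.2588, 0.9659) = (5.2197 + 0.7247, 4.8853 + 2.7046) = (5.9444, 7.5899)
End effector: (5.9444, 7.5899)

Answer: 5.9444 7.5899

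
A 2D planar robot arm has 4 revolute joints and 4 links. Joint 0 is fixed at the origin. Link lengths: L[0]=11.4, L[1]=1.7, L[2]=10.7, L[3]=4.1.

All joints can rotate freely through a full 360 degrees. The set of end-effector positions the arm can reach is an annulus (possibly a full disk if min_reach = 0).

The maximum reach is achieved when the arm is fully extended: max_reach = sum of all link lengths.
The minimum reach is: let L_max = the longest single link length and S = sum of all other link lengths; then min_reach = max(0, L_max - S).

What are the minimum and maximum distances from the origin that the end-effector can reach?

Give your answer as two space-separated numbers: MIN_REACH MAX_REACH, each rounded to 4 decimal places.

Answer: 0.0000 27.9000

Derivation:
Link lengths: [11.4, 1.7, 10.7, 4.1]
max_reach = 11.4 + 1.7 + 10.7 + 4.1 = 27.9
L_max = max([11.4, 1.7, 10.7, 4.1]) = 11.4
S (sum of others) = 27.9 - 11.4 = 16.5
min_reach = max(0, 11.4 - 16.5) = max(0, -5.1) = 0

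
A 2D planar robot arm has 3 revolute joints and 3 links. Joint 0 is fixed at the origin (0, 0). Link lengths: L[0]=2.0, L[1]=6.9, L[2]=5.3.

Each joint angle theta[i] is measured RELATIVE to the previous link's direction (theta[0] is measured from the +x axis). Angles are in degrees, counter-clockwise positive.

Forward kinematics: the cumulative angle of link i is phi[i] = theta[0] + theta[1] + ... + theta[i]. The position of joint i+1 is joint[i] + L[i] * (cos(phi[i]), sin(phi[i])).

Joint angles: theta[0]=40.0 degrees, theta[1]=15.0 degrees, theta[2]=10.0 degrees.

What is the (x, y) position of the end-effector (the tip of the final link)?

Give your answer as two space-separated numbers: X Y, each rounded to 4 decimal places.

Answer: 7.7296 11.7412

Derivation:
joint[0] = (0.0000, 0.0000)  (base)
link 0: phi[0] = 40 = 40 deg
  cos(40 deg) = 0.7660, sin(40 deg) = 0.6428
  joint[1] = (0.0000, 0.0000) + 2 * (0.7660, 0.6428) = (0.0000 + 1.5321, 0.0000 + 1.2856) = (1.5321, 1.2856)
link 1: phi[1] = 40 + 15 = 55 deg
  cos(55 deg) = 0.5736, sin(55 deg) = 0.8192
  joint[2] = (1.5321, 1.2856) + 6.9 * (0.5736, 0.8192) = (1.5321 + 3.9577, 1.2856 + 5.6521) = (5.4898, 6.9377)
link 2: phi[2] = 40 + 15 + 10 = 65 deg
  cos(65 deg) = 0.4226, sin(65 deg) = 0.9063
  joint[3] = (5.4898, 6.9377) + 5.3 * (0.4226, 0.9063) = (5.4898 + 2.2399, 6.9377 + 4.8034) = (7.7296, 11.7412)
End effector: (7.7296, 11.7412)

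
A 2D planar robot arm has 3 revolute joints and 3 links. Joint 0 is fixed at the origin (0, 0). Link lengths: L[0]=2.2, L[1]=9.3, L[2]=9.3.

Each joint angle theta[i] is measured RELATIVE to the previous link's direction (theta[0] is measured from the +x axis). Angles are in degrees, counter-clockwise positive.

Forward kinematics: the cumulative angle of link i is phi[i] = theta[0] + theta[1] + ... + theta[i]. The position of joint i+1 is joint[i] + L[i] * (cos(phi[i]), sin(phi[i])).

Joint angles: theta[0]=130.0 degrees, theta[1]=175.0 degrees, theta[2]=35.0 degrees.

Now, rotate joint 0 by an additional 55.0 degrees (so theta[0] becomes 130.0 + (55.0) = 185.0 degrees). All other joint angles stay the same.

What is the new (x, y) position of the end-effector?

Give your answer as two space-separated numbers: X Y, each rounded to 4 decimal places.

Answer: 14.7265 5.1425

Derivation:
joint[0] = (0.0000, 0.0000)  (base)
link 0: phi[0] = 185 = 185 deg
  cos(185 deg) = -0.9962, sin(185 deg) = -0.0872
  joint[1] = (0.0000, 0.0000) + 2.2 * (-0.9962, -0.0872) = (0.0000 + -2.1916, 0.0000 + -0.1917) = (-2.1916, -0.1917)
link 1: phi[1] = 185 + 175 = 360 deg
  cos(360 deg) = 1.0000, sin(360 deg) = -0.0000
  joint[2] = (-2.1916, -0.1917) + 9.3 * (1.0000, -0.0000) = (-2.1916 + 9.3000, -0.1917 + -0.0000) = (7.1084, -0.1917)
link 2: phi[2] = 185 + 175 + 35 = 395 deg
  cos(395 deg) = 0.8192, sin(395 deg) = 0.5736
  joint[3] = (7.1084, -0.1917) + 9.3 * (0.8192, 0.5736) = (7.1084 + 7.6181, -0.1917 + 5.3343) = (14.7265, 5.1425)
End effector: (14.7265, 5.1425)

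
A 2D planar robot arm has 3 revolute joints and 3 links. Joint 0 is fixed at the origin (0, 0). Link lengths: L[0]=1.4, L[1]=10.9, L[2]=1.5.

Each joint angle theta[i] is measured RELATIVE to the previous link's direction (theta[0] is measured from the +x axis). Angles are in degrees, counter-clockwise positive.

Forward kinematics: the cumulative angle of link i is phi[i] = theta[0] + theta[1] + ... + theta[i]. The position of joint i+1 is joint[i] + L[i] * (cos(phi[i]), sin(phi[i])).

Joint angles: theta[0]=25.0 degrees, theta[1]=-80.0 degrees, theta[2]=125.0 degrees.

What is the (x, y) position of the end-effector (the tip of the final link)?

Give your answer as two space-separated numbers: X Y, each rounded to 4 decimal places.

joint[0] = (0.0000, 0.0000)  (base)
link 0: phi[0] = 25 = 25 deg
  cos(25 deg) = 0.9063, sin(25 deg) = 0.4226
  joint[1] = (0.0000, 0.0000) + 1.4 * (0.9063, 0.4226) = (0.0000 + 1.2688, 0.0000 + 0.5917) = (1.2688, 0.5917)
link 1: phi[1] = 25 + -80 = -55 deg
  cos(-55 deg) = 0.5736, sin(-55 deg) = -0.8192
  joint[2] = (1.2688, 0.5917) + 10.9 * (0.5736, -0.8192) = (1.2688 + 6.2520, 0.5917 + -8.9288) = (7.5208, -8.3371)
link 2: phi[2] = 25 + -80 + 125 = 70 deg
  cos(70 deg) = 0.3420, sin(70 deg) = 0.9397
  joint[3] = (7.5208, -8.3371) + 1.5 * (0.3420, 0.9397) = (7.5208 + 0.5130, -8.3371 + 1.4095) = (8.0338, -6.9276)
End effector: (8.0338, -6.9276)

Answer: 8.0338 -6.9276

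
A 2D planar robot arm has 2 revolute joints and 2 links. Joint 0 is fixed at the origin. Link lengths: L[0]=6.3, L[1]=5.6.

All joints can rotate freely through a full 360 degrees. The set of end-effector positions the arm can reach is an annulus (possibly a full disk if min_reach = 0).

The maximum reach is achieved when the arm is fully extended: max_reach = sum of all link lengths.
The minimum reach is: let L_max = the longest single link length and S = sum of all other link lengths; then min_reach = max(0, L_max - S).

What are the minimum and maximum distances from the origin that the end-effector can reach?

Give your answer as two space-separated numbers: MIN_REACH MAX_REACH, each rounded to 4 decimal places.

Answer: 0.7000 11.9000

Derivation:
Link lengths: [6.3, 5.6]
max_reach = 6.3 + 5.6 = 11.9
L_max = max([6.3, 5.6]) = 6.3
S (sum of others) = 11.9 - 6.3 = 5.6
min_reach = max(0, 6.3 - 5.6) = max(0, 0.7) = 0.7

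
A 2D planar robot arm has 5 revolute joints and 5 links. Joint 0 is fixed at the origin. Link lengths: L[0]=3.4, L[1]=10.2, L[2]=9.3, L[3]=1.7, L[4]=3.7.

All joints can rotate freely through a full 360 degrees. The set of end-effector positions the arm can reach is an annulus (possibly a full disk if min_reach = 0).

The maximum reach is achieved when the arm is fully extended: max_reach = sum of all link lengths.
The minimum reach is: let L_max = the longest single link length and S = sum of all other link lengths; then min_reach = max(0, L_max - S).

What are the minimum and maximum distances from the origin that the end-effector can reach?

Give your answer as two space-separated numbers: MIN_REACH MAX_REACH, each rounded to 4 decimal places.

Answer: 0.0000 28.3000

Derivation:
Link lengths: [3.4, 10.2, 9.3, 1.7, 3.7]
max_reach = 3.4 + 10.2 + 9.3 + 1.7 + 3.7 = 28.3
L_max = max([3.4, 10.2, 9.3, 1.7, 3.7]) = 10.2
S (sum of others) = 28.3 - 10.2 = 18.1
min_reach = max(0, 10.2 - 18.1) = max(0, -7.9) = 0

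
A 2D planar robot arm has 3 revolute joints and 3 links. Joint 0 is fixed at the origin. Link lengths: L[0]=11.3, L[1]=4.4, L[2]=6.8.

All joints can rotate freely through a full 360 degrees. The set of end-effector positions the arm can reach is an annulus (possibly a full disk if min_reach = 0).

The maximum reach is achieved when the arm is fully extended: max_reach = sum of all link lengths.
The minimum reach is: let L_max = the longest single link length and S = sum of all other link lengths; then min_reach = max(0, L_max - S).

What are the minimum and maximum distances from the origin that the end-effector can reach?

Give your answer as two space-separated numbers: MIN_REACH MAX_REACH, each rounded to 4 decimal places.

Answer: 0.1000 22.5000

Derivation:
Link lengths: [11.3, 4.4, 6.8]
max_reach = 11.3 + 4.4 + 6.8 = 22.5
L_max = max([11.3, 4.4, 6.8]) = 11.3
S (sum of others) = 22.5 - 11.3 = 11.2
min_reach = max(0, 11.3 - 11.2) = max(0, 0.1) = 0.1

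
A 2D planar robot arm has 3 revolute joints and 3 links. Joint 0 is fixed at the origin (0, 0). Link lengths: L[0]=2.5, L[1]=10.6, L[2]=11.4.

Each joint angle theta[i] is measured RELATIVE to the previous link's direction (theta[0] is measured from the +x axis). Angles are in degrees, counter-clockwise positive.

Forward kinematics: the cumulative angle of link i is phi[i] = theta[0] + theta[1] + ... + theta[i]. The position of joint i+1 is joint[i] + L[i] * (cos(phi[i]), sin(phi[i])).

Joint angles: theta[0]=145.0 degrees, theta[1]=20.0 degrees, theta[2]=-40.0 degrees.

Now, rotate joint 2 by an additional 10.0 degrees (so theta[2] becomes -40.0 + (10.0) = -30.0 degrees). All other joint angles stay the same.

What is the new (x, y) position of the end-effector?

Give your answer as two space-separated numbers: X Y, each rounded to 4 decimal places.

Answer: -20.3477 12.2384

Derivation:
joint[0] = (0.0000, 0.0000)  (base)
link 0: phi[0] = 145 = 145 deg
  cos(145 deg) = -0.8192, sin(145 deg) = 0.5736
  joint[1] = (0.0000, 0.0000) + 2.5 * (-0.8192, 0.5736) = (0.0000 + -2.0479, 0.0000 + 1.4339) = (-2.0479, 1.4339)
link 1: phi[1] = 145 + 20 = 165 deg
  cos(165 deg) = -0.9659, sin(165 deg) = 0.2588
  joint[2] = (-2.0479, 1.4339) + 10.6 * (-0.9659, 0.2588) = (-2.0479 + -10.2388, 1.4339 + 2.7435) = (-12.2867, 4.1774)
link 2: phi[2] = 145 + 20 + -30 = 135 deg
  cos(135 deg) = -0.7071, sin(135 deg) = 0.7071
  joint[3] = (-12.2867, 4.1774) + 11.4 * (-0.7071, 0.7071) = (-12.2867 + -8.0610, 4.1774 + 8.0610) = (-20.3477, 12.2384)
End effector: (-20.3477, 12.2384)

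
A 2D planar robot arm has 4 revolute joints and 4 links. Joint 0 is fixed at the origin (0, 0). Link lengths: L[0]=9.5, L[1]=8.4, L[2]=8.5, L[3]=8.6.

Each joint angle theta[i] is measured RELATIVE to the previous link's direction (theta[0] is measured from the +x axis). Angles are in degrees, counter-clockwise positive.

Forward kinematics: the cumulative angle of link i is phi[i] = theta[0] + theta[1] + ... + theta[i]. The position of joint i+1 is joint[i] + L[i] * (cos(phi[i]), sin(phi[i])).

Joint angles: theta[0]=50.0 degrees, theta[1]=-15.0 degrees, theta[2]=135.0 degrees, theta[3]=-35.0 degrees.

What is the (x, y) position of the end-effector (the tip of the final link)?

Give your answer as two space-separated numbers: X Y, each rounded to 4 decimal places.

Answer: -1.4646 19.6526

Derivation:
joint[0] = (0.0000, 0.0000)  (base)
link 0: phi[0] = 50 = 50 deg
  cos(50 deg) = 0.6428, sin(50 deg) = 0.7660
  joint[1] = (0.0000, 0.0000) + 9.5 * (0.6428, 0.7660) = (0.0000 + 6.1065, 0.0000 + 7.2774) = (6.1065, 7.2774)
link 1: phi[1] = 50 + -15 = 35 deg
  cos(35 deg) = 0.8192, sin(35 deg) = 0.5736
  joint[2] = (6.1065, 7.2774) + 8.4 * (0.8192, 0.5736) = (6.1065 + 6.8809, 7.2774 + 4.8180) = (12.9874, 12.0955)
link 2: phi[2] = 50 + -15 + 135 = 170 deg
  cos(170 deg) = -0.9848, sin(170 deg) = 0.1736
  joint[3] = (12.9874, 12.0955) + 8.5 * (-0.9848, 0.1736) = (12.9874 + -8.3709, 12.0955 + 1.4760) = (4.6165, 13.5715)
link 3: phi[3] = 50 + -15 + 135 + -35 = 135 deg
  cos(135 deg) = -0.7071, sin(135 deg) = 0.7071
  joint[4] = (4.6165, 13.5715) + 8.6 * (-0.7071, 0.7071) = (4.6165 + -6.0811, 13.5715 + 6.0811) = (-1.4646, 19.6526)
End effector: (-1.4646, 19.6526)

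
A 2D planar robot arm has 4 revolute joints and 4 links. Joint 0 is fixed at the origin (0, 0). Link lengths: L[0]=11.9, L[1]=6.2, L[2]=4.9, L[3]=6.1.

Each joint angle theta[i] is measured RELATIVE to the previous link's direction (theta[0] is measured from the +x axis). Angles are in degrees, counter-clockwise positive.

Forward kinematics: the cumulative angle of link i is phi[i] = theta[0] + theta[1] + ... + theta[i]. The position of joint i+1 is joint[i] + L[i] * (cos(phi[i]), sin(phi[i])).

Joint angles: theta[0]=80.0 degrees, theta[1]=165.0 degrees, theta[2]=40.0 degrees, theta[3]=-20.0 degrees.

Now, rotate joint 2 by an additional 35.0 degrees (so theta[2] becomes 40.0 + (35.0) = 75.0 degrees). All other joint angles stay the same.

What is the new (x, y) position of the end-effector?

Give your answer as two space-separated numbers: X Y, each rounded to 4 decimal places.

Answer: 6.2498 -2.3323

Derivation:
joint[0] = (0.0000, 0.0000)  (base)
link 0: phi[0] = 80 = 80 deg
  cos(80 deg) = 0.1736, sin(80 deg) = 0.9848
  joint[1] = (0.0000, 0.0000) + 11.9 * (0.1736, 0.9848) = (0.0000 + 2.0664, 0.0000 + 11.7192) = (2.0664, 11.7192)
link 1: phi[1] = 80 + 165 = 245 deg
  cos(245 deg) = -0.4226, sin(245 deg) = -0.9063
  joint[2] = (2.0664, 11.7192) + 6.2 * (-0.4226, -0.9063) = (2.0664 + -2.6202, 11.7192 + -5.6191) = (-0.5538, 6.1001)
link 2: phi[2] = 80 + 165 + 75 = 320 deg
  cos(320 deg) = 0.7660, sin(320 deg) = -0.6428
  joint[3] = (-0.5538, 6.1001) + 4.9 * (0.7660, -0.6428) = (-0.5538 + 3.7536, 6.1001 + -3.1497) = (3.1998, 2.9504)
link 3: phi[3] = 80 + 165 + 75 + -20 = 300 deg
  cos(300 deg) = 0.5000, sin(300 deg) = -0.8660
  joint[4] = (3.1998, 2.9504) + 6.1 * (0.5000, -0.8660) = (3.1998 + 3.0500, 2.9504 + -5.2828) = (6.2498, -2.3323)
End effector: (6.2498, -2.3323)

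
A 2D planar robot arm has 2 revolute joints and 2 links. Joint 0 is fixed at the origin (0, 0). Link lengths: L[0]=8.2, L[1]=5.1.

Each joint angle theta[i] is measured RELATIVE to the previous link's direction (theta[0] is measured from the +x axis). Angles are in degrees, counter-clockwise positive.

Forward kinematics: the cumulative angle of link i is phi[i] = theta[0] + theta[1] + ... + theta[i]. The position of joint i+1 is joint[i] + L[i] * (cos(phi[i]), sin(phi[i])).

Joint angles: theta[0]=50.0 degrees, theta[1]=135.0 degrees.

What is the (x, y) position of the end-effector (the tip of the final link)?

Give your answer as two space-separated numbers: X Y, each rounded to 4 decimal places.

Answer: 0.1903 5.8371

Derivation:
joint[0] = (0.0000, 0.0000)  (base)
link 0: phi[0] = 50 = 50 deg
  cos(50 deg) = 0.6428, sin(50 deg) = 0.7660
  joint[1] = (0.0000, 0.0000) + 8.2 * (0.6428, 0.7660) = (0.0000 + 5.2709, 0.0000 + 6.2816) = (5.2709, 6.2816)
link 1: phi[1] = 50 + 135 = 185 deg
  cos(185 deg) = -0.9962, sin(185 deg) = -0.0872
  joint[2] = (5.2709, 6.2816) + 5.1 * (-0.9962, -0.0872) = (5.2709 + -5.0806, 6.2816 + -0.4445) = (0.1903, 5.8371)
End effector: (0.1903, 5.8371)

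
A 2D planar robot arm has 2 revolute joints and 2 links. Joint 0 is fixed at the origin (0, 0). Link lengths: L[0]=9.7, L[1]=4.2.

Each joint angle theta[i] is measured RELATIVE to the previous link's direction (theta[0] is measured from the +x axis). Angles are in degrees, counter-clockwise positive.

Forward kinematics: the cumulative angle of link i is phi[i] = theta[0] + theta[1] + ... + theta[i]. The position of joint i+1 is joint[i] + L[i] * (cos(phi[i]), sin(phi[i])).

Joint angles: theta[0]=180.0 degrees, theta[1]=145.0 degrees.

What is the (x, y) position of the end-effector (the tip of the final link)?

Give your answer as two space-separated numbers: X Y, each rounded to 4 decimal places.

Answer: -6.2596 -2.4090

Derivation:
joint[0] = (0.0000, 0.0000)  (base)
link 0: phi[0] = 180 = 180 deg
  cos(180 deg) = -1.0000, sin(180 deg) = 0.0000
  joint[1] = (0.0000, 0.0000) + 9.7 * (-1.0000, 0.0000) = (0.0000 + -9.7000, 0.0000 + 0.0000) = (-9.7000, 0.0000)
link 1: phi[1] = 180 + 145 = 325 deg
  cos(325 deg) = 0.8192, sin(325 deg) = -0.5736
  joint[2] = (-9.7000, 0.0000) + 4.2 * (0.8192, -0.5736) = (-9.7000 + 3.4404, 0.0000 + -2.4090) = (-6.2596, -2.4090)
End effector: (-6.2596, -2.4090)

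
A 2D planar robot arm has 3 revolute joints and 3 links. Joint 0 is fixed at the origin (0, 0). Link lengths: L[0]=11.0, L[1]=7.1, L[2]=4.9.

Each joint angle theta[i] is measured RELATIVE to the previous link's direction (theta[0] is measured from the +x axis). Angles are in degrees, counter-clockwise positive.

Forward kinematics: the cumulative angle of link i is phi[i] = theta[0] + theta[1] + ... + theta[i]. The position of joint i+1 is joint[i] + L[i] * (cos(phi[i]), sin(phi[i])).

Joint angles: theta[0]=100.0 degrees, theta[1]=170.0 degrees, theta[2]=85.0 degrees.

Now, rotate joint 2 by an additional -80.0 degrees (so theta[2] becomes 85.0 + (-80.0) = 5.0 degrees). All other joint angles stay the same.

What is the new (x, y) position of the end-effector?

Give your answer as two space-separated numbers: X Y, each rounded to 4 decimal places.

joint[0] = (0.0000, 0.0000)  (base)
link 0: phi[0] = 100 = 100 deg
  cos(100 deg) = -0.1736, sin(100 deg) = 0.9848
  joint[1] = (0.0000, 0.0000) + 11 * (-0.1736, 0.9848) = (0.0000 + -1.9101, 0.0000 + 10.8329) = (-1.9101, 10.8329)
link 1: phi[1] = 100 + 170 = 270 deg
  cos(270 deg) = -0.0000, sin(270 deg) = -1.0000
  joint[2] = (-1.9101, 10.8329) + 7.1 * (-0.0000, -1.0000) = (-1.9101 + -0.0000, 10.8329 + -7.1000) = (-1.9101, 3.7329)
link 2: phi[2] = 100 + 170 + 5 = 275 deg
  cos(275 deg) = 0.0872, sin(275 deg) = -0.9962
  joint[3] = (-1.9101, 3.7329) + 4.9 * (0.0872, -0.9962) = (-1.9101 + 0.4271, 3.7329 + -4.8814) = (-1.4831, -1.1485)
End effector: (-1.4831, -1.1485)

Answer: -1.4831 -1.1485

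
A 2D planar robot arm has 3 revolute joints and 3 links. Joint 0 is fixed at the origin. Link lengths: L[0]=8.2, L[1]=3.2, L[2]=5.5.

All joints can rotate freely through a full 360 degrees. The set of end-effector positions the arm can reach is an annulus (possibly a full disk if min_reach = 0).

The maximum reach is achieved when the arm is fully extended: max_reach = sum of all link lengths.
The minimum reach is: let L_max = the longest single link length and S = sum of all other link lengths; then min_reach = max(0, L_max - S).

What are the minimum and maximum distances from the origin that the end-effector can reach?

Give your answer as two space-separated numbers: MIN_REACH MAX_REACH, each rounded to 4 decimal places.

Link lengths: [8.2, 3.2, 5.5]
max_reach = 8.2 + 3.2 + 5.5 = 16.9
L_max = max([8.2, 3.2, 5.5]) = 8.2
S (sum of others) = 16.9 - 8.2 = 8.7
min_reach = max(0, 8.2 - 8.7) = max(0, -0.5) = 0

Answer: 0.0000 16.9000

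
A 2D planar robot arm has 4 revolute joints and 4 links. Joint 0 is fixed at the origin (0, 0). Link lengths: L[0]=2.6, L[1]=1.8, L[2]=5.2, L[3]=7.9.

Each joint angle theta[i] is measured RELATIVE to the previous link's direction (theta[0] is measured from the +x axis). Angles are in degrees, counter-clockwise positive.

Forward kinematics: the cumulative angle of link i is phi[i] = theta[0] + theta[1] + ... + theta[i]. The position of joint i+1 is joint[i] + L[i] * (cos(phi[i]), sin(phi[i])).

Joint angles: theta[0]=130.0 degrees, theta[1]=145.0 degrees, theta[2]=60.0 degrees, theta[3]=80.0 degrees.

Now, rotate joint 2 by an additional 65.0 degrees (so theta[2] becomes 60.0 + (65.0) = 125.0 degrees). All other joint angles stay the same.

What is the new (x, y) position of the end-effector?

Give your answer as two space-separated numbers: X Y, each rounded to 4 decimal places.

joint[0] = (0.0000, 0.0000)  (base)
link 0: phi[0] = 130 = 130 deg
  cos(130 deg) = -0.6428, sin(130 deg) = 0.7660
  joint[1] = (0.0000, 0.0000) + 2.6 * (-0.6428, 0.7660) = (0.0000 + -1.6712, 0.0000 + 1.9917) = (-1.6712, 1.9917)
link 1: phi[1] = 130 + 145 = 275 deg
  cos(275 deg) = 0.0872, sin(275 deg) = -0.9962
  joint[2] = (-1.6712, 1.9917) + 1.8 * (0.0872, -0.9962) = (-1.6712 + 0.1569, 1.9917 + -1.7932) = (-1.5144, 0.1986)
link 2: phi[2] = 130 + 145 + 125 = 400 deg
  cos(400 deg) = 0.7660, sin(400 deg) = 0.6428
  joint[3] = (-1.5144, 0.1986) + 5.2 * (0.7660, 0.6428) = (-1.5144 + 3.9834, 0.1986 + 3.3425) = (2.4691, 3.5411)
link 3: phi[3] = 130 + 145 + 125 + 80 = 480 deg
  cos(480 deg) = -0.5000, sin(480 deg) = 0.8660
  joint[4] = (2.4691, 3.5411) + 7.9 * (-0.5000, 0.8660) = (2.4691 + -3.9500, 3.5411 + 6.8416) = (-1.4809, 10.3827)
End effector: (-1.4809, 10.3827)

Answer: -1.4809 10.3827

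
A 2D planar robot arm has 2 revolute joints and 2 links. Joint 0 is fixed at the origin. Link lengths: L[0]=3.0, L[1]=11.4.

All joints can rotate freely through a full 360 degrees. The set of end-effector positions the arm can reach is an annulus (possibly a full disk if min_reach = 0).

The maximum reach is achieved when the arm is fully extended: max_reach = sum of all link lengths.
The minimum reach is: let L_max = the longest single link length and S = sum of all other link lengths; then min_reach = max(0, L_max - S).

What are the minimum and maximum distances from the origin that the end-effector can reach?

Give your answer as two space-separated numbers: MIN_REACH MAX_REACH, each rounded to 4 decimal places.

Answer: 8.4000 14.4000

Derivation:
Link lengths: [3.0, 11.4]
max_reach = 3 + 11.4 = 14.4
L_max = max([3.0, 11.4]) = 11.4
S (sum of others) = 14.4 - 11.4 = 3
min_reach = max(0, 11.4 - 3) = max(0, 8.4) = 8.4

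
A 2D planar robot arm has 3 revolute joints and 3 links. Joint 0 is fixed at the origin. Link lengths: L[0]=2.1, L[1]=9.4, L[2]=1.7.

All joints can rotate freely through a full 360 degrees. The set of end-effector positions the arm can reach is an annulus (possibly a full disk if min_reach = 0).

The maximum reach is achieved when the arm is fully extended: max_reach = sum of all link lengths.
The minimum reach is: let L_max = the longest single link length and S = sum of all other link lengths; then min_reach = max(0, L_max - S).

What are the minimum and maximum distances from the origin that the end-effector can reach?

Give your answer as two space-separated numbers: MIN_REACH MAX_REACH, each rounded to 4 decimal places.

Link lengths: [2.1, 9.4, 1.7]
max_reach = 2.1 + 9.4 + 1.7 = 13.2
L_max = max([2.1, 9.4, 1.7]) = 9.4
S (sum of others) = 13.2 - 9.4 = 3.8
min_reach = max(0, 9.4 - 3.8) = max(0, 5.6) = 5.6

Answer: 5.6000 13.2000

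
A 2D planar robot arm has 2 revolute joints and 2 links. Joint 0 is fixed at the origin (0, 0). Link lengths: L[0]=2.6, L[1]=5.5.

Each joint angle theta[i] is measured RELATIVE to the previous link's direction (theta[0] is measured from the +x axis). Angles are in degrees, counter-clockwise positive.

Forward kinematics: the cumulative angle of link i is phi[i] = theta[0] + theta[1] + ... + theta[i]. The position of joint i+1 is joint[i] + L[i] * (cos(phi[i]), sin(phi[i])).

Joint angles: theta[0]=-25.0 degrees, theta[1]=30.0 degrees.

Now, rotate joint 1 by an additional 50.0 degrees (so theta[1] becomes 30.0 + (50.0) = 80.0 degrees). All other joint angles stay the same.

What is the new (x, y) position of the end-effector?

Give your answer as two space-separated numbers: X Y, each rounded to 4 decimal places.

Answer: 5.5111 3.4065

Derivation:
joint[0] = (0.0000, 0.0000)  (base)
link 0: phi[0] = -25 = -25 deg
  cos(-25 deg) = 0.9063, sin(-25 deg) = -0.4226
  joint[1] = (0.0000, 0.0000) + 2.6 * (0.9063, -0.4226) = (0.0000 + 2.3564, 0.0000 + -1.0988) = (2.3564, -1.0988)
link 1: phi[1] = -25 + 80 = 55 deg
  cos(55 deg) = 0.5736, sin(55 deg) = 0.8192
  joint[2] = (2.3564, -1.0988) + 5.5 * (0.5736, 0.8192) = (2.3564 + 3.1547, -1.0988 + 4.5053) = (5.5111, 3.4065)
End effector: (5.5111, 3.4065)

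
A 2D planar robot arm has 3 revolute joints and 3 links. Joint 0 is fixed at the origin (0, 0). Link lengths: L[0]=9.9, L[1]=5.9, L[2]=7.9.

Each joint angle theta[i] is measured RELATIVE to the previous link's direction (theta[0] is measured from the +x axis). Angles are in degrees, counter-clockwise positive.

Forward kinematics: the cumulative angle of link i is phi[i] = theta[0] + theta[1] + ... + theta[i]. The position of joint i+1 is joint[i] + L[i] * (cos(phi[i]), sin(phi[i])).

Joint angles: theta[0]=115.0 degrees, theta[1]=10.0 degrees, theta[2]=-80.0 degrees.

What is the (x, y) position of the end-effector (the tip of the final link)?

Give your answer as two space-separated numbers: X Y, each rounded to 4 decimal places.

joint[0] = (0.0000, 0.0000)  (base)
link 0: phi[0] = 115 = 115 deg
  cos(115 deg) = -0.4226, sin(115 deg) = 0.9063
  joint[1] = (0.0000, 0.0000) + 9.9 * (-0.4226, 0.9063) = (0.0000 + -4.1839, 0.0000 + 8.9724) = (-4.1839, 8.9724)
link 1: phi[1] = 115 + 10 = 125 deg
  cos(125 deg) = -0.5736, sin(125 deg) = 0.8192
  joint[2] = (-4.1839, 8.9724) + 5.9 * (-0.5736, 0.8192) = (-4.1839 + -3.3841, 8.9724 + 4.8330) = (-7.5680, 13.8054)
link 2: phi[2] = 115 + 10 + -80 = 45 deg
  cos(45 deg) = 0.7071, sin(45 deg) = 0.7071
  joint[3] = (-7.5680, 13.8054) + 7.9 * (0.7071, 0.7071) = (-7.5680 + 5.5861, 13.8054 + 5.5861) = (-1.9819, 19.3916)
End effector: (-1.9819, 19.3916)

Answer: -1.9819 19.3916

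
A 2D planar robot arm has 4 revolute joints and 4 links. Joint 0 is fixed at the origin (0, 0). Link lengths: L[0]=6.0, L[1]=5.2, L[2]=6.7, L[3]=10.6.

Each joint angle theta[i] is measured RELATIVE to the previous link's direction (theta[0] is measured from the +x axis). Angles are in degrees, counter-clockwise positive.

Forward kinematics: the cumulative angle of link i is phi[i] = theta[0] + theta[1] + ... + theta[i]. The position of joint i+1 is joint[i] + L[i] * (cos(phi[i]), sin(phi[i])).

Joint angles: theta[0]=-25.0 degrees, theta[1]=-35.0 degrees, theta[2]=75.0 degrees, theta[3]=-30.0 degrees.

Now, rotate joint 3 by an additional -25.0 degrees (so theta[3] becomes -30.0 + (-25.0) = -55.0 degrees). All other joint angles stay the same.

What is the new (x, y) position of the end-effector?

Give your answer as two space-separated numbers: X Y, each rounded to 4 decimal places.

joint[0] = (0.0000, 0.0000)  (base)
link 0: phi[0] = -25 = -25 deg
  cos(-25 deg) = 0.9063, sin(-25 deg) = -0.4226
  joint[1] = (0.0000, 0.0000) + 6 * (0.9063, -0.4226) = (0.0000 + 5.4378, 0.0000 + -2.5357) = (5.4378, -2.5357)
link 1: phi[1] = -25 + -35 = -60 deg
  cos(-60 deg) = 0.5000, sin(-60 deg) = -0.8660
  joint[2] = (5.4378, -2.5357) + 5.2 * (0.5000, -0.8660) = (5.4378 + 2.6000, -2.5357 + -4.5033) = (8.0378, -7.0390)
link 2: phi[2] = -25 + -35 + 75 = 15 deg
  cos(15 deg) = 0.9659, sin(15 deg) = 0.2588
  joint[3] = (8.0378, -7.0390) + 6.7 * (0.9659, 0.2588) = (8.0378 + 6.4717, -7.0390 + 1.7341) = (14.5095, -5.3050)
link 3: phi[3] = -25 + -35 + 75 + -55 = -40 deg
  cos(-40 deg) = 0.7660, sin(-40 deg) = -0.6428
  joint[4] = (14.5095, -5.3050) + 10.6 * (0.7660, -0.6428) = (14.5095 + 8.1201, -5.3050 + -6.8135) = (22.6296, -12.1185)
End effector: (22.6296, -12.1185)

Answer: 22.6296 -12.1185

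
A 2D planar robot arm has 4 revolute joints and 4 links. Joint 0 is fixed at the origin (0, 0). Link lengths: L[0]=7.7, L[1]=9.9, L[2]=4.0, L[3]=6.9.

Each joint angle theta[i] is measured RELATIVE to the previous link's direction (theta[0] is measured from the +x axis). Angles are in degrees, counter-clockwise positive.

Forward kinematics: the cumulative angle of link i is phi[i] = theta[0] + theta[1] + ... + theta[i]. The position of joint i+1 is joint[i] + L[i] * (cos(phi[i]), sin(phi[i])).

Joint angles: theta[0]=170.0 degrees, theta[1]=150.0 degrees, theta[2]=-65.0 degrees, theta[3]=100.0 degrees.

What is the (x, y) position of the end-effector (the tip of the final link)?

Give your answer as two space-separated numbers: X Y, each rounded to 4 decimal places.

Answer: 5.8393 -9.4916

Derivation:
joint[0] = (0.0000, 0.0000)  (base)
link 0: phi[0] = 170 = 170 deg
  cos(170 deg) = -0.9848, sin(170 deg) = 0.1736
  joint[1] = (0.0000, 0.0000) + 7.7 * (-0.9848, 0.1736) = (0.0000 + -7.5830, 0.0000 + 1.3371) = (-7.5830, 1.3371)
link 1: phi[1] = 170 + 150 = 320 deg
  cos(320 deg) = 0.7660, sin(320 deg) = -0.6428
  joint[2] = (-7.5830, 1.3371) + 9.9 * (0.7660, -0.6428) = (-7.5830 + 7.5838, 1.3371 + -6.3636) = (0.0008, -5.0265)
link 2: phi[2] = 170 + 150 + -65 = 255 deg
  cos(255 deg) = -0.2588, sin(255 deg) = -0.9659
  joint[3] = (0.0008, -5.0265) + 4 * (-0.2588, -0.9659) = (0.0008 + -1.0353, -5.0265 + -3.8637) = (-1.0345, -8.8902)
link 3: phi[3] = 170 + 150 + -65 + 100 = 355 deg
  cos(355 deg) = 0.9962, sin(355 deg) = -0.0872
  joint[4] = (-1.0345, -8.8902) + 6.9 * (0.9962, -0.0872) = (-1.0345 + 6.8737, -8.8902 + -0.6014) = (5.8393, -9.4916)
End effector: (5.8393, -9.4916)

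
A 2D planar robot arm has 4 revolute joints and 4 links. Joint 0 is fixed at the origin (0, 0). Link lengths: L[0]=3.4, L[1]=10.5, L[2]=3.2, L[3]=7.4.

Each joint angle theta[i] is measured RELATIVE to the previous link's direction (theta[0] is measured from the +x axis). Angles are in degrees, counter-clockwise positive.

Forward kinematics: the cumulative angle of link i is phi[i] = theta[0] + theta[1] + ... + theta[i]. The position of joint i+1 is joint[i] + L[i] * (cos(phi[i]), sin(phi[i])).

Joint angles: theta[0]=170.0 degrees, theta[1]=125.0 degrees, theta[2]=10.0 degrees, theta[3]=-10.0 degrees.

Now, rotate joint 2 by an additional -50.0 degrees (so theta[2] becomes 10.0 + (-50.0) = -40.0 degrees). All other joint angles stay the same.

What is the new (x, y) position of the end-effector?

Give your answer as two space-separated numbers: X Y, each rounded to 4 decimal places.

Answer: -2.8665 -18.7235

Derivation:
joint[0] = (0.0000, 0.0000)  (base)
link 0: phi[0] = 170 = 170 deg
  cos(170 deg) = -0.9848, sin(170 deg) = 0.1736
  joint[1] = (0.0000, 0.0000) + 3.4 * (-0.9848, 0.1736) = (0.0000 + -3.3483, 0.0000 + 0.5904) = (-3.3483, 0.5904)
link 1: phi[1] = 170 + 125 = 295 deg
  cos(295 deg) = 0.4226, sin(295 deg) = -0.9063
  joint[2] = (-3.3483, 0.5904) + 10.5 * (0.4226, -0.9063) = (-3.3483 + 4.4375, 0.5904 + -9.5162) = (1.0891, -8.9258)
link 2: phi[2] = 170 + 125 + -40 = 255 deg
  cos(255 deg) = -0.2588, sin(255 deg) = -0.9659
  joint[3] = (1.0891, -8.9258) + 3.2 * (-0.2588, -0.9659) = (1.0891 + -0.8282, -8.9258 + -3.0910) = (0.2609, -12.0168)
link 3: phi[3] = 170 + 125 + -40 + -10 = 245 deg
  cos(245 deg) = -0.4226, sin(245 deg) = -0.9063
  joint[4] = (0.2609, -12.0168) + 7.4 * (-0.4226, -0.9063) = (0.2609 + -3.1274, -12.0168 + -6.7067) = (-2.8665, -18.7235)
End effector: (-2.8665, -18.7235)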